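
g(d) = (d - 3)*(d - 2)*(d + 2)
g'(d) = (d - 3)*(d - 2) + (d - 3)*(d + 2) + (d - 2)*(d + 2)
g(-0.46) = 13.11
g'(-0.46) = -0.61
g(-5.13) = -181.44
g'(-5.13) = 105.73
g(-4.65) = -134.81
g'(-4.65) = 88.77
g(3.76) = 7.70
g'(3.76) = 15.85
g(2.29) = -0.88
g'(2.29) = -2.01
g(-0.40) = 13.06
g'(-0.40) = -1.12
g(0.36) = 10.22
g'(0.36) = -5.77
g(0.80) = 7.39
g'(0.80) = -6.88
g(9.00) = 462.00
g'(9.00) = 185.00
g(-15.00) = -3978.00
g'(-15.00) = 761.00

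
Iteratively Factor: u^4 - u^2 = (u - 1)*(u^3 + u^2) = u*(u - 1)*(u^2 + u) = u*(u - 1)*(u + 1)*(u)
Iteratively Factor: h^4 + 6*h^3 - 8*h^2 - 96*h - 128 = (h - 4)*(h^3 + 10*h^2 + 32*h + 32) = (h - 4)*(h + 4)*(h^2 + 6*h + 8) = (h - 4)*(h + 2)*(h + 4)*(h + 4)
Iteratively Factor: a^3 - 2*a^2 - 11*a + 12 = (a + 3)*(a^2 - 5*a + 4) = (a - 4)*(a + 3)*(a - 1)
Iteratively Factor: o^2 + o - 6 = (o - 2)*(o + 3)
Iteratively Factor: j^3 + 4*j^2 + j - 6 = (j + 2)*(j^2 + 2*j - 3) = (j - 1)*(j + 2)*(j + 3)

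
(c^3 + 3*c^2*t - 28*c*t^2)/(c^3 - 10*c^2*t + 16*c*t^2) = (c^2 + 3*c*t - 28*t^2)/(c^2 - 10*c*t + 16*t^2)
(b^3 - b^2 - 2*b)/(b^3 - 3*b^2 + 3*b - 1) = b*(b^2 - b - 2)/(b^3 - 3*b^2 + 3*b - 1)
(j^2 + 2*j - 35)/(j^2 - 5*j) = (j + 7)/j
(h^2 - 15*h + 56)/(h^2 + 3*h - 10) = (h^2 - 15*h + 56)/(h^2 + 3*h - 10)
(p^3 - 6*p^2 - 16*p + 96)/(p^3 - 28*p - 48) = (p - 4)/(p + 2)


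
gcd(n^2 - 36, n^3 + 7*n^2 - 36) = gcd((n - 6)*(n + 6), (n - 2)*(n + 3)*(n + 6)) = n + 6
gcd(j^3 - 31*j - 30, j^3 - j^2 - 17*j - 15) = j + 1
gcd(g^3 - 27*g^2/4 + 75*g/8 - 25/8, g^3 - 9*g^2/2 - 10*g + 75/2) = g - 5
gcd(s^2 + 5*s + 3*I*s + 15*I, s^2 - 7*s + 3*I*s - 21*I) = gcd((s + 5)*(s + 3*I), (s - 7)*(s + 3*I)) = s + 3*I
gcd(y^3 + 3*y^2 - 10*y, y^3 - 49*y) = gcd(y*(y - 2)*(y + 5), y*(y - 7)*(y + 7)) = y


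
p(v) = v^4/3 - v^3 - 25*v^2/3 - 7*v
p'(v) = 4*v^3/3 - 3*v^2 - 50*v/3 - 7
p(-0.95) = 0.26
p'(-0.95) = 4.98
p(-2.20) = -6.48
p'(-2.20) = 0.95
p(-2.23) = -6.50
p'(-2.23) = 0.46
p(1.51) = -31.28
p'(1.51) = -34.42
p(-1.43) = -2.71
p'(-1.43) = 6.80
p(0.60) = -7.37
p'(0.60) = -17.79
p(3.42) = -115.81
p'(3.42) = -45.75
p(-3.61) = 20.33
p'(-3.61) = -48.66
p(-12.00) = 7524.00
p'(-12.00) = -2543.00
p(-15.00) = 18480.00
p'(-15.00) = -4932.00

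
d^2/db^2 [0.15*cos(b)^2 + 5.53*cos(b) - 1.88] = -5.53*cos(b) - 0.3*cos(2*b)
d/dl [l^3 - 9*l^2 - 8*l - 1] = 3*l^2 - 18*l - 8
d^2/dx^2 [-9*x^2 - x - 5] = -18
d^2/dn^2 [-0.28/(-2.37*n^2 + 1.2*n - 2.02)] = (-3.145464*n^2 + 1.59264*n + 0.28*(4.74*n - 1.2)*(9.48*n - 2.4) - 2.680944)/(2.37*n^2 - 1.2*n + 2.02)^3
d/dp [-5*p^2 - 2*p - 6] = -10*p - 2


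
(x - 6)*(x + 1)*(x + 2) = x^3 - 3*x^2 - 16*x - 12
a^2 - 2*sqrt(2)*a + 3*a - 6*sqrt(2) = (a + 3)*(a - 2*sqrt(2))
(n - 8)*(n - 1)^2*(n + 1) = n^4 - 9*n^3 + 7*n^2 + 9*n - 8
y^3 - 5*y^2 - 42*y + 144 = (y - 8)*(y - 3)*(y + 6)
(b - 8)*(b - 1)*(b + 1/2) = b^3 - 17*b^2/2 + 7*b/2 + 4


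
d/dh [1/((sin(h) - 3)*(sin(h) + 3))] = -sin(2*h)/((sin(h) - 3)^2*(sin(h) + 3)^2)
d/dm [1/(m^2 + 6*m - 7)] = 2*(-m - 3)/(m^2 + 6*m - 7)^2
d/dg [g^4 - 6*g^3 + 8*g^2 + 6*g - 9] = 4*g^3 - 18*g^2 + 16*g + 6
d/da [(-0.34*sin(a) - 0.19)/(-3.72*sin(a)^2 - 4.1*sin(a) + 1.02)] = (-1.4136*sin(a) + 0.6324*cos(2*a) - 1.7582)*cos(a)/(3.72*sin(a)^2 + 4.1*sin(a) - 1.02)^2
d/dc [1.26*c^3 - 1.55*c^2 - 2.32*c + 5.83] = 3.78*c^2 - 3.1*c - 2.32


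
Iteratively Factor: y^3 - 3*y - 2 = (y + 1)*(y^2 - y - 2) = (y + 1)^2*(y - 2)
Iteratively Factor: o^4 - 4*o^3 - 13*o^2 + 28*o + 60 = (o + 2)*(o^3 - 6*o^2 - o + 30) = (o + 2)^2*(o^2 - 8*o + 15) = (o - 5)*(o + 2)^2*(o - 3)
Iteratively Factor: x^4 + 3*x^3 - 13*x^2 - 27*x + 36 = (x - 3)*(x^3 + 6*x^2 + 5*x - 12) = (x - 3)*(x + 4)*(x^2 + 2*x - 3) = (x - 3)*(x - 1)*(x + 4)*(x + 3)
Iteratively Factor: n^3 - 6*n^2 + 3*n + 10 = (n - 2)*(n^2 - 4*n - 5) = (n - 5)*(n - 2)*(n + 1)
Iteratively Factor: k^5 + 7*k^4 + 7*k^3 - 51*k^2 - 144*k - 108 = (k - 3)*(k^4 + 10*k^3 + 37*k^2 + 60*k + 36) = (k - 3)*(k + 3)*(k^3 + 7*k^2 + 16*k + 12) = (k - 3)*(k + 3)^2*(k^2 + 4*k + 4) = (k - 3)*(k + 2)*(k + 3)^2*(k + 2)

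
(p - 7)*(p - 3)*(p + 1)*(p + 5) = p^4 - 4*p^3 - 34*p^2 + 76*p + 105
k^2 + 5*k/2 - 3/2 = (k - 1/2)*(k + 3)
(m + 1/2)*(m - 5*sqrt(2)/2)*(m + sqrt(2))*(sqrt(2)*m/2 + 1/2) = sqrt(2)*m^4/2 - m^3 + sqrt(2)*m^3/4 - 13*sqrt(2)*m^2/4 - m^2/2 - 5*m/2 - 13*sqrt(2)*m/8 - 5/4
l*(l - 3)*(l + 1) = l^3 - 2*l^2 - 3*l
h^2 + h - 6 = (h - 2)*(h + 3)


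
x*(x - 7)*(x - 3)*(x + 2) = x^4 - 8*x^3 + x^2 + 42*x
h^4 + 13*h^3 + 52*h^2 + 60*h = h*(h + 2)*(h + 5)*(h + 6)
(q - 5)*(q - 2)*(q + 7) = q^3 - 39*q + 70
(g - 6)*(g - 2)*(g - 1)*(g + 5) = g^4 - 4*g^3 - 25*g^2 + 88*g - 60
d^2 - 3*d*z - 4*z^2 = (d - 4*z)*(d + z)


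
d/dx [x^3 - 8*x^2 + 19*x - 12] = 3*x^2 - 16*x + 19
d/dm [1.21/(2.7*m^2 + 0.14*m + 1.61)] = (-6.534*m - 0.1694)/(2.7*m^2 + 0.14*m + 1.61)^2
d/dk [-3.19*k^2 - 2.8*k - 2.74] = -6.38*k - 2.8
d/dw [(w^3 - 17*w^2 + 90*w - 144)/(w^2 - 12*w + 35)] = (w^4 - 24*w^3 + 219*w^2 - 902*w + 1422)/(w^4 - 24*w^3 + 214*w^2 - 840*w + 1225)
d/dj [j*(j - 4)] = 2*j - 4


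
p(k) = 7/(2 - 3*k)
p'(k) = 21/(2 - 3*k)^2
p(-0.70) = 1.71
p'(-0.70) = 1.25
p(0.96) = -7.95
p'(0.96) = 27.12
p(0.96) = -7.95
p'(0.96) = 27.12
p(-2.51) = 0.73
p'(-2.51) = 0.23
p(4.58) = -0.60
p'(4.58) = 0.15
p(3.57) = -0.80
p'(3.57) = 0.28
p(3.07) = -0.97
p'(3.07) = 0.40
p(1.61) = -2.47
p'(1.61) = 2.62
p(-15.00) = 0.15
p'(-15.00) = 0.01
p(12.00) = -0.21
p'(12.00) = 0.02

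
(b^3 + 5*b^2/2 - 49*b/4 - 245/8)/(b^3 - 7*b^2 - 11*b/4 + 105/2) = (b + 7/2)/(b - 6)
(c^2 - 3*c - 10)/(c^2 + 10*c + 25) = (c^2 - 3*c - 10)/(c^2 + 10*c + 25)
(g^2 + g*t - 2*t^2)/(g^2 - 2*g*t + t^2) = (-g - 2*t)/(-g + t)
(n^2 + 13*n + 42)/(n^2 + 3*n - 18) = (n + 7)/(n - 3)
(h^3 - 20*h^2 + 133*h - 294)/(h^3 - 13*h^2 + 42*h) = (h - 7)/h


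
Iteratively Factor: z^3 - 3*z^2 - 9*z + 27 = (z - 3)*(z^2 - 9) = (z - 3)^2*(z + 3)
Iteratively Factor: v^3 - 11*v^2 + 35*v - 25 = (v - 1)*(v^2 - 10*v + 25) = (v - 5)*(v - 1)*(v - 5)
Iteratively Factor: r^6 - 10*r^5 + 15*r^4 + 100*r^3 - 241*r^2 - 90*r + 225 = (r + 3)*(r^5 - 13*r^4 + 54*r^3 - 62*r^2 - 55*r + 75) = (r - 5)*(r + 3)*(r^4 - 8*r^3 + 14*r^2 + 8*r - 15) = (r - 5)^2*(r + 3)*(r^3 - 3*r^2 - r + 3) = (r - 5)^2*(r + 1)*(r + 3)*(r^2 - 4*r + 3) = (r - 5)^2*(r - 3)*(r + 1)*(r + 3)*(r - 1)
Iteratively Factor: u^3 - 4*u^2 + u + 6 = (u + 1)*(u^2 - 5*u + 6) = (u - 3)*(u + 1)*(u - 2)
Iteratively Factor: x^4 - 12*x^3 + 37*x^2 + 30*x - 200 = (x - 4)*(x^3 - 8*x^2 + 5*x + 50) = (x - 5)*(x - 4)*(x^2 - 3*x - 10) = (x - 5)*(x - 4)*(x + 2)*(x - 5)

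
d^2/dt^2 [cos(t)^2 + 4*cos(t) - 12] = -4*cos(t) - 2*cos(2*t)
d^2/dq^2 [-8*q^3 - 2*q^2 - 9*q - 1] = -48*q - 4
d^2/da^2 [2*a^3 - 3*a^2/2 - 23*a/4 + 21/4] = 12*a - 3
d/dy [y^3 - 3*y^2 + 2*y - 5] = 3*y^2 - 6*y + 2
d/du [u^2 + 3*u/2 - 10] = 2*u + 3/2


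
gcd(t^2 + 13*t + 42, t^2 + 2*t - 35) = t + 7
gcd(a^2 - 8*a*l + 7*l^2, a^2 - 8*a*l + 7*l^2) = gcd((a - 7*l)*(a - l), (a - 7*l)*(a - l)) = a^2 - 8*a*l + 7*l^2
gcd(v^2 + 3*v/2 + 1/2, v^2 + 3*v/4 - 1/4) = v + 1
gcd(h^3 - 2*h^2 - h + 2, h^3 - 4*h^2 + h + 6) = h^2 - h - 2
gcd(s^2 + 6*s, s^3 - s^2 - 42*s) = s^2 + 6*s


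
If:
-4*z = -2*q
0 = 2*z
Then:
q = 0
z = 0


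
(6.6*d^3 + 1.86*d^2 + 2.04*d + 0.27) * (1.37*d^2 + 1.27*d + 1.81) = 9.042*d^5 + 10.9302*d^4 + 17.103*d^3 + 6.3273*d^2 + 4.0353*d + 0.4887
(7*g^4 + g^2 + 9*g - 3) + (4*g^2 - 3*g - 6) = 7*g^4 + 5*g^2 + 6*g - 9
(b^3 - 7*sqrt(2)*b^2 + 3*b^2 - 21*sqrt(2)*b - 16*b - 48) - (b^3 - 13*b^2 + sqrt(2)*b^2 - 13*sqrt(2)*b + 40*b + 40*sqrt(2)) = -8*sqrt(2)*b^2 + 16*b^2 - 56*b - 8*sqrt(2)*b - 40*sqrt(2) - 48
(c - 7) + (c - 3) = 2*c - 10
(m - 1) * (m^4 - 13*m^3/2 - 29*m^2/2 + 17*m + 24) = m^5 - 15*m^4/2 - 8*m^3 + 63*m^2/2 + 7*m - 24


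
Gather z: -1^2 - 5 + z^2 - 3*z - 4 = z^2 - 3*z - 10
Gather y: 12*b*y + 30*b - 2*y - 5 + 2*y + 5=12*b*y + 30*b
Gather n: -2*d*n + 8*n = n*(8 - 2*d)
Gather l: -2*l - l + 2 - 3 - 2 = -3*l - 3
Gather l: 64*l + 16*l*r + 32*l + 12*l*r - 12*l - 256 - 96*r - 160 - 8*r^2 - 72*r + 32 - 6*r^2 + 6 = l*(28*r + 84) - 14*r^2 - 168*r - 378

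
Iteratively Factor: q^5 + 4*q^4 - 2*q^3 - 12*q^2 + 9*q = (q - 1)*(q^4 + 5*q^3 + 3*q^2 - 9*q) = (q - 1)*(q + 3)*(q^3 + 2*q^2 - 3*q) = (q - 1)^2*(q + 3)*(q^2 + 3*q) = (q - 1)^2*(q + 3)^2*(q)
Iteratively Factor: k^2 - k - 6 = (k + 2)*(k - 3)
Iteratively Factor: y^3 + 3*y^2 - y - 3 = (y + 1)*(y^2 + 2*y - 3) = (y - 1)*(y + 1)*(y + 3)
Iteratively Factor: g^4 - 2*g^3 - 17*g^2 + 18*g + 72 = (g + 2)*(g^3 - 4*g^2 - 9*g + 36) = (g - 4)*(g + 2)*(g^2 - 9) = (g - 4)*(g + 2)*(g + 3)*(g - 3)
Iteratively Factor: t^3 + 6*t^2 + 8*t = (t + 4)*(t^2 + 2*t) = (t + 2)*(t + 4)*(t)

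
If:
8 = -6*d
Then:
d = -4/3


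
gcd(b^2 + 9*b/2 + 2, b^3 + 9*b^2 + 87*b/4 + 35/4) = b + 1/2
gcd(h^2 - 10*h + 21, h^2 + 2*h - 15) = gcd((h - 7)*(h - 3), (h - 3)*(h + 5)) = h - 3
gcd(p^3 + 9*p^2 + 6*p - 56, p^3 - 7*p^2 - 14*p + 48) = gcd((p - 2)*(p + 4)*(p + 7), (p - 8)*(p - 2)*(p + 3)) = p - 2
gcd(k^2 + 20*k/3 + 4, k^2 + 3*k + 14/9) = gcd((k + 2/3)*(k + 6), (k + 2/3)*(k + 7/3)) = k + 2/3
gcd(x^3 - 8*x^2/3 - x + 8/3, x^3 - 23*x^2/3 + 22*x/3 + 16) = x^2 - 5*x/3 - 8/3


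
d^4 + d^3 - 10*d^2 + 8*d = d*(d - 2)*(d - 1)*(d + 4)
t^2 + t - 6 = (t - 2)*(t + 3)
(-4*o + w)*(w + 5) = -4*o*w - 20*o + w^2 + 5*w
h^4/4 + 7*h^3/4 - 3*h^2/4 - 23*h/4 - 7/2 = (h/4 + 1/4)*(h - 2)*(h + 1)*(h + 7)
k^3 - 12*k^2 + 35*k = k*(k - 7)*(k - 5)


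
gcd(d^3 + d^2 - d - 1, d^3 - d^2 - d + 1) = d^2 - 1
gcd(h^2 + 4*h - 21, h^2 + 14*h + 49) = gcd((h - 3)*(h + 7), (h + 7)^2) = h + 7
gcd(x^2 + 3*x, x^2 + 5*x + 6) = x + 3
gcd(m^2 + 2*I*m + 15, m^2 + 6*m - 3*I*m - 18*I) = m - 3*I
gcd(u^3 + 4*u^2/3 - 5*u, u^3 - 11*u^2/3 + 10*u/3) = u^2 - 5*u/3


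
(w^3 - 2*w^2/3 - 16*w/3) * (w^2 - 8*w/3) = w^5 - 10*w^4/3 - 32*w^3/9 + 128*w^2/9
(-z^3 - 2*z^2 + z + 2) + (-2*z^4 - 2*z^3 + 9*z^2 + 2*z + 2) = -2*z^4 - 3*z^3 + 7*z^2 + 3*z + 4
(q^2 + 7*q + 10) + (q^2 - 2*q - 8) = 2*q^2 + 5*q + 2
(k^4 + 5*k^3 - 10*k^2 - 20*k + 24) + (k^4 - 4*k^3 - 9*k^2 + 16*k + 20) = 2*k^4 + k^3 - 19*k^2 - 4*k + 44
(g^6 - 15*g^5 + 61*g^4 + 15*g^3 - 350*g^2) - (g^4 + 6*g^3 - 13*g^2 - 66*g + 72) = g^6 - 15*g^5 + 60*g^4 + 9*g^3 - 337*g^2 + 66*g - 72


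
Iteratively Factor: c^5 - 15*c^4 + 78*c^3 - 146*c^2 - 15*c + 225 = (c - 3)*(c^4 - 12*c^3 + 42*c^2 - 20*c - 75) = (c - 5)*(c - 3)*(c^3 - 7*c^2 + 7*c + 15) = (c - 5)*(c - 3)^2*(c^2 - 4*c - 5) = (c - 5)*(c - 3)^2*(c + 1)*(c - 5)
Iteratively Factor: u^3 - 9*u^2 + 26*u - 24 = (u - 3)*(u^2 - 6*u + 8) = (u - 4)*(u - 3)*(u - 2)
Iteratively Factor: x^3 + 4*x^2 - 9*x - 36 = (x + 3)*(x^2 + x - 12) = (x - 3)*(x + 3)*(x + 4)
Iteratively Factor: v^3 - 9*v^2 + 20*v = (v - 4)*(v^2 - 5*v) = v*(v - 4)*(v - 5)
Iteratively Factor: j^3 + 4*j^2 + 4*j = (j + 2)*(j^2 + 2*j) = j*(j + 2)*(j + 2)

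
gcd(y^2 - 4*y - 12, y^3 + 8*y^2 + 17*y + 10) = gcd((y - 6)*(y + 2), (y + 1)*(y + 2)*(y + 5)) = y + 2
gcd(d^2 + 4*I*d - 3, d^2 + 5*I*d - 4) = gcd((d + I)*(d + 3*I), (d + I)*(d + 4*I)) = d + I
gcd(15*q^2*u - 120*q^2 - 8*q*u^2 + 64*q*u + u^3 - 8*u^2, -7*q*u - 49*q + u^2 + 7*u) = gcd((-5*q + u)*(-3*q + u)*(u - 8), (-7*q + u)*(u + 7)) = 1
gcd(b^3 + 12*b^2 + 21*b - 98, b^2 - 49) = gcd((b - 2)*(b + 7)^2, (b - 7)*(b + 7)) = b + 7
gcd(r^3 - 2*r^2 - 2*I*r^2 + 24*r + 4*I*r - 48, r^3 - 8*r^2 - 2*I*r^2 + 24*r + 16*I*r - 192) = r^2 - 2*I*r + 24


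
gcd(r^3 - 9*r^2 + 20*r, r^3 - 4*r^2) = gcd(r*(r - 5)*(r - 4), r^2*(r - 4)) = r^2 - 4*r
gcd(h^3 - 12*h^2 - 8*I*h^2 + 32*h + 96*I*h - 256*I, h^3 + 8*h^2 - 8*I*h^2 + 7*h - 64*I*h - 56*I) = h - 8*I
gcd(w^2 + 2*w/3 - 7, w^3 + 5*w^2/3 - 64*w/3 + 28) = w - 7/3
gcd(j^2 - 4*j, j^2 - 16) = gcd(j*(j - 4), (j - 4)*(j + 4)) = j - 4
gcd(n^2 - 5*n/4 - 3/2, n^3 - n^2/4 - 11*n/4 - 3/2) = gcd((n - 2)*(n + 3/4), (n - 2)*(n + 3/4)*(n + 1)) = n^2 - 5*n/4 - 3/2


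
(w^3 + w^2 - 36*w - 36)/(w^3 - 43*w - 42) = (w - 6)/(w - 7)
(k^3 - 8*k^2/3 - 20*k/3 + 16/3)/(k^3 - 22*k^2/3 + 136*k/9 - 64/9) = 3*(k + 2)/(3*k - 8)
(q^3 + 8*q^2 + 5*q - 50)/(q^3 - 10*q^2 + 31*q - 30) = (q^2 + 10*q + 25)/(q^2 - 8*q + 15)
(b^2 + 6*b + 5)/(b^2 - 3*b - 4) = (b + 5)/(b - 4)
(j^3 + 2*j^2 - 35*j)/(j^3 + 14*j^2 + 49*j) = (j - 5)/(j + 7)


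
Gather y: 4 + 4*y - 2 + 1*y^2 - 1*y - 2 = y^2 + 3*y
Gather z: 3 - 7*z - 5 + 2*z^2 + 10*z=2*z^2 + 3*z - 2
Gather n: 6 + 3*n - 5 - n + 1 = 2*n + 2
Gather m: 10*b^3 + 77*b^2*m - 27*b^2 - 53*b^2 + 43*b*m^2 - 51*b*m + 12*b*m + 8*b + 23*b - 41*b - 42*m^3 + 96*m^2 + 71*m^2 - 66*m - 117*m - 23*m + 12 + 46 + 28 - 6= 10*b^3 - 80*b^2 - 10*b - 42*m^3 + m^2*(43*b + 167) + m*(77*b^2 - 39*b - 206) + 80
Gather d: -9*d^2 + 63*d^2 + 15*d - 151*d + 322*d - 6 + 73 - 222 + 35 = 54*d^2 + 186*d - 120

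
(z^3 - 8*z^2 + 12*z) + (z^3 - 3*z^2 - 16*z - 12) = 2*z^3 - 11*z^2 - 4*z - 12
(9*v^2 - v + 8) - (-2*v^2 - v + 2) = 11*v^2 + 6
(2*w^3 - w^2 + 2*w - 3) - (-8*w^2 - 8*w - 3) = 2*w^3 + 7*w^2 + 10*w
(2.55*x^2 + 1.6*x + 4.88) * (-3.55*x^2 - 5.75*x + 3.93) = -9.0525*x^4 - 20.3425*x^3 - 16.5025*x^2 - 21.772*x + 19.1784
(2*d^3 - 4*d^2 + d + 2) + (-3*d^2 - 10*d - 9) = 2*d^3 - 7*d^2 - 9*d - 7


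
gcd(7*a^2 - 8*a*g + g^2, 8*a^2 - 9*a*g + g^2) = a - g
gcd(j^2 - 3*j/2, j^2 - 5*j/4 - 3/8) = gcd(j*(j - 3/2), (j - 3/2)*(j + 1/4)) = j - 3/2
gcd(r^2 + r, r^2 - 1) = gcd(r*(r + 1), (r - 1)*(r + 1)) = r + 1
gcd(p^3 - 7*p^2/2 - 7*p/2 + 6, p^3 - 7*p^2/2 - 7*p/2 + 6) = p^3 - 7*p^2/2 - 7*p/2 + 6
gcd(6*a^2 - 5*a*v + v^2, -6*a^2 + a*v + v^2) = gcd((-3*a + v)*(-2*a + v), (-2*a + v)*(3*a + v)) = -2*a + v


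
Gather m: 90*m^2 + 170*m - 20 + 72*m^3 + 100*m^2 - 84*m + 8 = 72*m^3 + 190*m^2 + 86*m - 12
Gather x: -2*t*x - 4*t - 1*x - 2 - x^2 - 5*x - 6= -4*t - x^2 + x*(-2*t - 6) - 8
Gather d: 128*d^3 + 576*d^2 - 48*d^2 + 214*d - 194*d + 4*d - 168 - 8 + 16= 128*d^3 + 528*d^2 + 24*d - 160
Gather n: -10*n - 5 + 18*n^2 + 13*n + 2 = 18*n^2 + 3*n - 3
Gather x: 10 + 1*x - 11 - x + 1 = 0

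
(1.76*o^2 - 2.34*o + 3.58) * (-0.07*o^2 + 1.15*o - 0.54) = -0.1232*o^4 + 2.1878*o^3 - 3.892*o^2 + 5.3806*o - 1.9332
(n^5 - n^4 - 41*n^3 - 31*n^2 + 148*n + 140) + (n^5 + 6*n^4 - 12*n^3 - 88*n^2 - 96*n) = 2*n^5 + 5*n^4 - 53*n^3 - 119*n^2 + 52*n + 140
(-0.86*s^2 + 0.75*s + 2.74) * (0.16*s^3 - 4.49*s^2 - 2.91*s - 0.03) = -0.1376*s^5 + 3.9814*s^4 - 0.4265*s^3 - 14.4593*s^2 - 7.9959*s - 0.0822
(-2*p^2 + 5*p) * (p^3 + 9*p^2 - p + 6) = -2*p^5 - 13*p^4 + 47*p^3 - 17*p^2 + 30*p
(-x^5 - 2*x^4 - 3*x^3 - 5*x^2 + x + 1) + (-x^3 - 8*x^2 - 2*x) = -x^5 - 2*x^4 - 4*x^3 - 13*x^2 - x + 1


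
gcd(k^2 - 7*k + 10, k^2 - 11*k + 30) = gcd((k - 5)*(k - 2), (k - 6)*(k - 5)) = k - 5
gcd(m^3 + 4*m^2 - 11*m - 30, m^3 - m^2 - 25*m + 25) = m + 5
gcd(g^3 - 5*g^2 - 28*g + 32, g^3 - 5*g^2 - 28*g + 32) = g^3 - 5*g^2 - 28*g + 32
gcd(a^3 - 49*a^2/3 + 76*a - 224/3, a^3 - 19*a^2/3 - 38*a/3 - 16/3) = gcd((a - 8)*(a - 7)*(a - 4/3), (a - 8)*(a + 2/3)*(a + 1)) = a - 8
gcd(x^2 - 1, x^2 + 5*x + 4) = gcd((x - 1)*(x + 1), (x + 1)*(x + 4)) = x + 1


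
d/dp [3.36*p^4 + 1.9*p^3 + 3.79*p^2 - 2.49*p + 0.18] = 13.44*p^3 + 5.7*p^2 + 7.58*p - 2.49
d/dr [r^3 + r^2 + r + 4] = 3*r^2 + 2*r + 1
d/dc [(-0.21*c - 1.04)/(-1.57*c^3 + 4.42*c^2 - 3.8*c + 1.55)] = (-0.6594*c^3 - 3.9702*c^2 + 9.1936*c - 4.2775)/(2.4649*c^6 - 13.8788*c^5 + 31.4684*c^4 - 38.459*c^3 + 28.142*c^2 - 11.78*c + 2.4025)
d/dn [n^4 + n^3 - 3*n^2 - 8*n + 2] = 4*n^3 + 3*n^2 - 6*n - 8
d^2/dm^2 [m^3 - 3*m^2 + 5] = 6*m - 6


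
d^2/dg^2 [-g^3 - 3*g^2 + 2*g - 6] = -6*g - 6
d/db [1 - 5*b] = -5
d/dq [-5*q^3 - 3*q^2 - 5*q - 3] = -15*q^2 - 6*q - 5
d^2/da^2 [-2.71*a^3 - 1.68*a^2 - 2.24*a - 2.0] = -16.26*a - 3.36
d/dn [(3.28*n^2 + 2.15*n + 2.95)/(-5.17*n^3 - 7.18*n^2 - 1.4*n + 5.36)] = (16.9576*n^4 + 22.231*n^3 + 56.5995*n^2 + 77.5236*n + 15.654)/(26.7289*n^6 + 74.2412*n^5 + 66.0284*n^4 - 35.3184*n^3 - 75.0096*n^2 - 15.008*n + 28.7296)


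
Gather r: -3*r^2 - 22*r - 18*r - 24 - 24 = -3*r^2 - 40*r - 48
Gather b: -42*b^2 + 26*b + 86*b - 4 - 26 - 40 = -42*b^2 + 112*b - 70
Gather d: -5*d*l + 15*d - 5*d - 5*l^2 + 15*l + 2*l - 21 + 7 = d*(10 - 5*l) - 5*l^2 + 17*l - 14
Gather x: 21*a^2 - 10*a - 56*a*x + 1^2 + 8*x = 21*a^2 - 10*a + x*(8 - 56*a) + 1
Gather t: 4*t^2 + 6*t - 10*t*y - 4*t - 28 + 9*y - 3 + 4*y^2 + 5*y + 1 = 4*t^2 + t*(2 - 10*y) + 4*y^2 + 14*y - 30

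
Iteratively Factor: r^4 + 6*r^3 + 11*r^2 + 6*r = (r)*(r^3 + 6*r^2 + 11*r + 6) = r*(r + 1)*(r^2 + 5*r + 6) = r*(r + 1)*(r + 2)*(r + 3)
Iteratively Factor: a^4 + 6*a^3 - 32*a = (a - 2)*(a^3 + 8*a^2 + 16*a) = (a - 2)*(a + 4)*(a^2 + 4*a) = a*(a - 2)*(a + 4)*(a + 4)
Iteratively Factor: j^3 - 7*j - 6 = (j + 1)*(j^2 - j - 6) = (j + 1)*(j + 2)*(j - 3)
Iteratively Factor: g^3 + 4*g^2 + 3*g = (g)*(g^2 + 4*g + 3) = g*(g + 1)*(g + 3)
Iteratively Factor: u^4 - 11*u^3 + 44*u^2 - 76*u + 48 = (u - 3)*(u^3 - 8*u^2 + 20*u - 16) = (u - 4)*(u - 3)*(u^2 - 4*u + 4) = (u - 4)*(u - 3)*(u - 2)*(u - 2)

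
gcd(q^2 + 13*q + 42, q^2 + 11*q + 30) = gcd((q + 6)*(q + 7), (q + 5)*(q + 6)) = q + 6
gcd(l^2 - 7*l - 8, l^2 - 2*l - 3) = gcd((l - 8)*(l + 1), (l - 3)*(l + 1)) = l + 1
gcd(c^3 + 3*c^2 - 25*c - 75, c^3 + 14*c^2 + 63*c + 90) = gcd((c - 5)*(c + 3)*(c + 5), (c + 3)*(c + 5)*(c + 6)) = c^2 + 8*c + 15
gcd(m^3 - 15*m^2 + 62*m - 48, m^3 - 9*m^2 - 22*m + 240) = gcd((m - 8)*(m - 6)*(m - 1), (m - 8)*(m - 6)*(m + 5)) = m^2 - 14*m + 48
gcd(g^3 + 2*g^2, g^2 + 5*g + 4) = 1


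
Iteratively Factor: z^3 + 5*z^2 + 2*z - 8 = (z - 1)*(z^2 + 6*z + 8) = (z - 1)*(z + 2)*(z + 4)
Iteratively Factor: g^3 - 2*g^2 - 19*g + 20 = (g + 4)*(g^2 - 6*g + 5) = (g - 1)*(g + 4)*(g - 5)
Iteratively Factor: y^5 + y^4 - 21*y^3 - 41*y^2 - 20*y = (y)*(y^4 + y^3 - 21*y^2 - 41*y - 20) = y*(y + 1)*(y^3 - 21*y - 20) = y*(y - 5)*(y + 1)*(y^2 + 5*y + 4) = y*(y - 5)*(y + 1)*(y + 4)*(y + 1)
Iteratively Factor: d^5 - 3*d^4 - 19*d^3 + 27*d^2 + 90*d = (d + 3)*(d^4 - 6*d^3 - d^2 + 30*d) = d*(d + 3)*(d^3 - 6*d^2 - d + 30) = d*(d - 5)*(d + 3)*(d^2 - d - 6) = d*(d - 5)*(d - 3)*(d + 3)*(d + 2)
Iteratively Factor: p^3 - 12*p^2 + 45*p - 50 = (p - 5)*(p^2 - 7*p + 10) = (p - 5)*(p - 2)*(p - 5)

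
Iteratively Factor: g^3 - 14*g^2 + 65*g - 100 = (g - 4)*(g^2 - 10*g + 25) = (g - 5)*(g - 4)*(g - 5)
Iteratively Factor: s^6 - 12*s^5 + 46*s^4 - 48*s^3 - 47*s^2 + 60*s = (s - 5)*(s^5 - 7*s^4 + 11*s^3 + 7*s^2 - 12*s) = (s - 5)*(s - 4)*(s^4 - 3*s^3 - s^2 + 3*s) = (s - 5)*(s - 4)*(s - 3)*(s^3 - s) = (s - 5)*(s - 4)*(s - 3)*(s - 1)*(s^2 + s) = s*(s - 5)*(s - 4)*(s - 3)*(s - 1)*(s + 1)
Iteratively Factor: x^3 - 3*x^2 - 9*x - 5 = (x - 5)*(x^2 + 2*x + 1) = (x - 5)*(x + 1)*(x + 1)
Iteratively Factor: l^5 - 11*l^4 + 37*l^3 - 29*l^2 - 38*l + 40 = (l - 2)*(l^4 - 9*l^3 + 19*l^2 + 9*l - 20) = (l - 2)*(l + 1)*(l^3 - 10*l^2 + 29*l - 20) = (l - 4)*(l - 2)*(l + 1)*(l^2 - 6*l + 5) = (l - 5)*(l - 4)*(l - 2)*(l + 1)*(l - 1)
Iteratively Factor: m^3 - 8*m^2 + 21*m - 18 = (m - 2)*(m^2 - 6*m + 9) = (m - 3)*(m - 2)*(m - 3)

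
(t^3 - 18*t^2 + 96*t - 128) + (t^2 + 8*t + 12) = t^3 - 17*t^2 + 104*t - 116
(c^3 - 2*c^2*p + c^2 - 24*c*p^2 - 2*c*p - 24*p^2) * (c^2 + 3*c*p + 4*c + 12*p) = c^5 + c^4*p + 5*c^4 - 30*c^3*p^2 + 5*c^3*p + 4*c^3 - 72*c^2*p^3 - 150*c^2*p^2 + 4*c^2*p - 360*c*p^3 - 120*c*p^2 - 288*p^3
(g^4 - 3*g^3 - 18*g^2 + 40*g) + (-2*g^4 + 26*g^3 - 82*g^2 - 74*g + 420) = -g^4 + 23*g^3 - 100*g^2 - 34*g + 420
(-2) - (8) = -10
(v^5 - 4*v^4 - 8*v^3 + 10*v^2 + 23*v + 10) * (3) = 3*v^5 - 12*v^4 - 24*v^3 + 30*v^2 + 69*v + 30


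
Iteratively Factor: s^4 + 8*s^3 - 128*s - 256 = (s + 4)*(s^3 + 4*s^2 - 16*s - 64) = (s + 4)^2*(s^2 - 16) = (s + 4)^3*(s - 4)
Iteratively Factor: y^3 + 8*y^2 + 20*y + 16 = (y + 2)*(y^2 + 6*y + 8) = (y + 2)*(y + 4)*(y + 2)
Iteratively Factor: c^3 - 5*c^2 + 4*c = (c)*(c^2 - 5*c + 4) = c*(c - 1)*(c - 4)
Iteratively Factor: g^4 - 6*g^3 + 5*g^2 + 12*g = (g - 3)*(g^3 - 3*g^2 - 4*g) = g*(g - 3)*(g^2 - 3*g - 4) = g*(g - 3)*(g + 1)*(g - 4)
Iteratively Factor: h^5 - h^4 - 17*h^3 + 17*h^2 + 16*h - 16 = (h + 4)*(h^4 - 5*h^3 + 3*h^2 + 5*h - 4) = (h - 4)*(h + 4)*(h^3 - h^2 - h + 1) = (h - 4)*(h - 1)*(h + 4)*(h^2 - 1) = (h - 4)*(h - 1)^2*(h + 4)*(h + 1)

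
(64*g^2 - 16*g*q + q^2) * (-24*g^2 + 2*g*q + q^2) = -1536*g^4 + 512*g^3*q + 8*g^2*q^2 - 14*g*q^3 + q^4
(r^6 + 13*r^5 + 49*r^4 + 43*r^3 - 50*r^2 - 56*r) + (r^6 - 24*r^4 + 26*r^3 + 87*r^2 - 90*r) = 2*r^6 + 13*r^5 + 25*r^4 + 69*r^3 + 37*r^2 - 146*r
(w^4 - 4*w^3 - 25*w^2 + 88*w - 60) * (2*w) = 2*w^5 - 8*w^4 - 50*w^3 + 176*w^2 - 120*w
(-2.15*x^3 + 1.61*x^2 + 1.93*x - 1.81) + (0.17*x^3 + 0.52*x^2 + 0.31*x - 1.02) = -1.98*x^3 + 2.13*x^2 + 2.24*x - 2.83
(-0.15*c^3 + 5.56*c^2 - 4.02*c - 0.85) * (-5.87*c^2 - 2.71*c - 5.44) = 0.8805*c^5 - 32.2307*c^4 + 9.3458*c^3 - 14.3627*c^2 + 24.1723*c + 4.624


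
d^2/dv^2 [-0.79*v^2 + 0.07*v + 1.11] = -1.58000000000000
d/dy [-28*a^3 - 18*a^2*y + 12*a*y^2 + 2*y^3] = -18*a^2 + 24*a*y + 6*y^2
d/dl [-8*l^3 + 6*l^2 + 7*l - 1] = -24*l^2 + 12*l + 7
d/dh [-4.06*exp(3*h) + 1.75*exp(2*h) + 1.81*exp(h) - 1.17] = (-12.18*exp(2*h) + 3.5*exp(h) + 1.81)*exp(h)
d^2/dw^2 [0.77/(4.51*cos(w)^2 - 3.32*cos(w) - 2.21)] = (62.647508*(1 - cos(w)^2)^2 - 34.588092*cos(w)^3 + 70.50967*cos(w)^2 + 63.52654*cos(w) - 94.971338)/(-4.51*cos(w)^2 + 3.32*cos(w) + 2.21)^3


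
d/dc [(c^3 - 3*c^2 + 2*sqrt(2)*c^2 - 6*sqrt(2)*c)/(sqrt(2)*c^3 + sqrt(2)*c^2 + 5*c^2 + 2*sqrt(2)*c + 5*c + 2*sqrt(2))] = (c^4 + 4*sqrt(2)*c^4 + 4*sqrt(2)*c^3 + 34*c^3 + 5*c^2 + 40*sqrt(2)*c^2 - 12*sqrt(2)*c + 16*c - 24)/(2*c^6 + 4*c^5 + 10*sqrt(2)*c^5 + 20*sqrt(2)*c^4 + 35*c^4 + 30*sqrt(2)*c^3 + 66*c^3 + 41*c^2 + 40*sqrt(2)*c^2 + 16*c + 20*sqrt(2)*c + 8)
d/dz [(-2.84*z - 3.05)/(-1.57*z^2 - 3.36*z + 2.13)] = (4.4588*z^2 + 9.5424*z - (2.84*z + 3.05)*(3.14*z + 3.36) - 6.0492)/(1.57*z^2 + 3.36*z - 2.13)^2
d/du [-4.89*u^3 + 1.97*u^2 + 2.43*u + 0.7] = -14.67*u^2 + 3.94*u + 2.43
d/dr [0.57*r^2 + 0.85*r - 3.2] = 1.14*r + 0.85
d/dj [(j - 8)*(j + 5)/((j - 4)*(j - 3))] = 4*(-j^2 + 26*j - 79)/(j^4 - 14*j^3 + 73*j^2 - 168*j + 144)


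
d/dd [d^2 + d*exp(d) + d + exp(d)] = d*exp(d) + 2*d + 2*exp(d) + 1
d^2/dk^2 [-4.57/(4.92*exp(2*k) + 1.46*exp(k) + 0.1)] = (-4.57*(9.84*exp(k) + 1.46)*(19.68*exp(k) + 2.92)*exp(k) + (89.9376*exp(k) + 6.6722)*(4.92*exp(2*k) + 1.46*exp(k) + 0.1))*exp(k)/(4.92*exp(2*k) + 1.46*exp(k) + 0.1)^3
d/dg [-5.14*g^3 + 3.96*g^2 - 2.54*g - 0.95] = -15.42*g^2 + 7.92*g - 2.54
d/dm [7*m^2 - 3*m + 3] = 14*m - 3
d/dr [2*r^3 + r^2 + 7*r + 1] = 6*r^2 + 2*r + 7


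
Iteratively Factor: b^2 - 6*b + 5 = (b - 5)*(b - 1)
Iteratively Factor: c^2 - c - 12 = (c + 3)*(c - 4)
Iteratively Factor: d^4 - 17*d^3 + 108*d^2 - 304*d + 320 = (d - 4)*(d^3 - 13*d^2 + 56*d - 80) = (d - 4)^2*(d^2 - 9*d + 20) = (d - 5)*(d - 4)^2*(d - 4)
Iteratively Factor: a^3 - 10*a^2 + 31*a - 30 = (a - 2)*(a^2 - 8*a + 15) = (a - 3)*(a - 2)*(a - 5)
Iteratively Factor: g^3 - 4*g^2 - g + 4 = (g - 1)*(g^2 - 3*g - 4) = (g - 4)*(g - 1)*(g + 1)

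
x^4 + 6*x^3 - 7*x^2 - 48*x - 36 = (x - 3)*(x + 1)*(x + 2)*(x + 6)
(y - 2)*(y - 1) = y^2 - 3*y + 2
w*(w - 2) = w^2 - 2*w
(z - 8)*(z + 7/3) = z^2 - 17*z/3 - 56/3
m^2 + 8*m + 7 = (m + 1)*(m + 7)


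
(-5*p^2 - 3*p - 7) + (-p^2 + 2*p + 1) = -6*p^2 - p - 6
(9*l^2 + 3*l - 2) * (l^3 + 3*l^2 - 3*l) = 9*l^5 + 30*l^4 - 20*l^3 - 15*l^2 + 6*l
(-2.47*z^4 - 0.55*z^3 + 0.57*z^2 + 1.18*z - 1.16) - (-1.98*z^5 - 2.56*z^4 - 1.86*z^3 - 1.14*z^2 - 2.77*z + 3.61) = 1.98*z^5 + 0.0899999999999999*z^4 + 1.31*z^3 + 1.71*z^2 + 3.95*z - 4.77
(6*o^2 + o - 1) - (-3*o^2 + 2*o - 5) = 9*o^2 - o + 4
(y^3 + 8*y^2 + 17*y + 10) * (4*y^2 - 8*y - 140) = 4*y^5 + 24*y^4 - 136*y^3 - 1216*y^2 - 2460*y - 1400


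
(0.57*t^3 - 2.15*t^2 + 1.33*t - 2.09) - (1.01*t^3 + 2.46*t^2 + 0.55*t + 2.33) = -0.44*t^3 - 4.61*t^2 + 0.78*t - 4.42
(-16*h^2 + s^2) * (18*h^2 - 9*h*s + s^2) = -288*h^4 + 144*h^3*s + 2*h^2*s^2 - 9*h*s^3 + s^4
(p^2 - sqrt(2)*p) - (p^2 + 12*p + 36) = -12*p - sqrt(2)*p - 36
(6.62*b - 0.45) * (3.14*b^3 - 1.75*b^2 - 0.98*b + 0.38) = 20.7868*b^4 - 12.998*b^3 - 5.7001*b^2 + 2.9566*b - 0.171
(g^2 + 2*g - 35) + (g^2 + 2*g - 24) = 2*g^2 + 4*g - 59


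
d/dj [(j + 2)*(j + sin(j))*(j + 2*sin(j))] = (j + 2)*(j + sin(j))*(2*cos(j) + 1) + (j + 2)*(j + 2*sin(j))*(cos(j) + 1) + (j + sin(j))*(j + 2*sin(j))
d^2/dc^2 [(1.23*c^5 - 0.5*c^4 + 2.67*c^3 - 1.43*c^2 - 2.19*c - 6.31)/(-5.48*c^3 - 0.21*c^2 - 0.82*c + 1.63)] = (-73.8747839999999*c^9 - 8.49290400000001*c^8 - 33.4882260000002*c^7 + 128.141228*c^6 + 491.554626*c^5 + 2014.585056*c^4 + 193.559076*c^3 + 446.83146*c^2 + 306.63444*c + 26.258556)/(164.566592*c^9 + 18.919152*c^8 + 74.599788*c^7 - 141.177459*c^6 - 0.0920820000000005*c^5 - 43.739445*c^4 + 42.546688*c^3 - 1.614189*c^2 + 6.535974*c - 4.330747)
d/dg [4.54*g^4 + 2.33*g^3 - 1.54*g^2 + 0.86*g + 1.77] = 18.16*g^3 + 6.99*g^2 - 3.08*g + 0.86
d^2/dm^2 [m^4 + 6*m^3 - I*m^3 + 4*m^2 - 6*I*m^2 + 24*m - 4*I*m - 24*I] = 12*m^2 + 6*m*(6 - I) + 8 - 12*I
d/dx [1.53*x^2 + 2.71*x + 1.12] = 3.06*x + 2.71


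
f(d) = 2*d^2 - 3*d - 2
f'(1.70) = 3.80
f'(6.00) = 21.00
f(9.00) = 133.00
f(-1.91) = 11.03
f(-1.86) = 10.50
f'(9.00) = 33.00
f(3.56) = 12.67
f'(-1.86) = -10.44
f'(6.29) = 22.16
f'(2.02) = 5.08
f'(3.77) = 12.08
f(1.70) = -1.32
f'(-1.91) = -10.64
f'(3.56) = 11.24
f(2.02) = 0.10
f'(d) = 4*d - 3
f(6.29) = 58.26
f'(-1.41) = -8.64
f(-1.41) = 6.21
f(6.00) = 52.00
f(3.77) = 15.12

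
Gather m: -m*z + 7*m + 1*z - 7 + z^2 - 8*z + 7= m*(7 - z) + z^2 - 7*z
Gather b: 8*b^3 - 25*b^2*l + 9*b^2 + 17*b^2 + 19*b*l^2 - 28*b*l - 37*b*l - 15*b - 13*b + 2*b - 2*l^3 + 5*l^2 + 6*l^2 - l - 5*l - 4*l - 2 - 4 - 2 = 8*b^3 + b^2*(26 - 25*l) + b*(19*l^2 - 65*l - 26) - 2*l^3 + 11*l^2 - 10*l - 8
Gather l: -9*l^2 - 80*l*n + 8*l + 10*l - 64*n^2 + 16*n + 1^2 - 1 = -9*l^2 + l*(18 - 80*n) - 64*n^2 + 16*n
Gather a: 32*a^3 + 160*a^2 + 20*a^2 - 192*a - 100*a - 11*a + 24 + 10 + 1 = 32*a^3 + 180*a^2 - 303*a + 35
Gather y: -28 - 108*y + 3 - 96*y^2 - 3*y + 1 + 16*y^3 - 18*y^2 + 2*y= 16*y^3 - 114*y^2 - 109*y - 24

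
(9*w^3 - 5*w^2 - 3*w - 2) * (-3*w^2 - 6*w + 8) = -27*w^5 - 39*w^4 + 111*w^3 - 16*w^2 - 12*w - 16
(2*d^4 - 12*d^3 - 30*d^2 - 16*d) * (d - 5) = 2*d^5 - 22*d^4 + 30*d^3 + 134*d^2 + 80*d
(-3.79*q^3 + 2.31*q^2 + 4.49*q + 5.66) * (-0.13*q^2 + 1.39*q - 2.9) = 0.4927*q^5 - 5.5684*q^4 + 13.6182*q^3 - 1.1937*q^2 - 5.1536*q - 16.414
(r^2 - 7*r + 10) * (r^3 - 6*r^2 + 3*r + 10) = r^5 - 13*r^4 + 55*r^3 - 71*r^2 - 40*r + 100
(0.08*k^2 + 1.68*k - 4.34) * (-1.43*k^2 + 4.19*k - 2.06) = -0.1144*k^4 - 2.0672*k^3 + 13.0806*k^2 - 21.6454*k + 8.9404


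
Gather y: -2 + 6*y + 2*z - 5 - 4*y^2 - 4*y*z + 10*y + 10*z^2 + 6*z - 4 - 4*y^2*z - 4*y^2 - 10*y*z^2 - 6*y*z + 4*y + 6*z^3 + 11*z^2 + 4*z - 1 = y^2*(-4*z - 8) + y*(-10*z^2 - 10*z + 20) + 6*z^3 + 21*z^2 + 12*z - 12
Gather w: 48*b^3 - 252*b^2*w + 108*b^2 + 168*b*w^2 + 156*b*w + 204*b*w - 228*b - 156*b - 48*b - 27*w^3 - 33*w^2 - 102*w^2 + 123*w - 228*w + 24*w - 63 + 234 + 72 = 48*b^3 + 108*b^2 - 432*b - 27*w^3 + w^2*(168*b - 135) + w*(-252*b^2 + 360*b - 81) + 243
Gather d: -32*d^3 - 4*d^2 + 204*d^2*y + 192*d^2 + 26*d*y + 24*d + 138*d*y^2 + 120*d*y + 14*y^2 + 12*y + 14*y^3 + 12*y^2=-32*d^3 + d^2*(204*y + 188) + d*(138*y^2 + 146*y + 24) + 14*y^3 + 26*y^2 + 12*y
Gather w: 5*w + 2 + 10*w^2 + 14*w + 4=10*w^2 + 19*w + 6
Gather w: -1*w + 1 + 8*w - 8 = 7*w - 7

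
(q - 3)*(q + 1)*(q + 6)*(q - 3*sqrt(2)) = q^4 - 3*sqrt(2)*q^3 + 4*q^3 - 12*sqrt(2)*q^2 - 15*q^2 - 18*q + 45*sqrt(2)*q + 54*sqrt(2)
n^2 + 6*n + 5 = (n + 1)*(n + 5)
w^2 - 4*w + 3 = (w - 3)*(w - 1)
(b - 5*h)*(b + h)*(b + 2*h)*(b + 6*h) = b^4 + 4*b^3*h - 25*b^2*h^2 - 88*b*h^3 - 60*h^4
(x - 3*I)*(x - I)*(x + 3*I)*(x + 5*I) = x^4 + 4*I*x^3 + 14*x^2 + 36*I*x + 45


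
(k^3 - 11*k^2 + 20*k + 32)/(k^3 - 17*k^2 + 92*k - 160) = (k + 1)/(k - 5)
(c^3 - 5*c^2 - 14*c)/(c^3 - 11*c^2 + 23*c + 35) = c*(c + 2)/(c^2 - 4*c - 5)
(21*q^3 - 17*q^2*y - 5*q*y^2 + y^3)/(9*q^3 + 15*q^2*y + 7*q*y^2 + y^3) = (7*q^2 - 8*q*y + y^2)/(3*q^2 + 4*q*y + y^2)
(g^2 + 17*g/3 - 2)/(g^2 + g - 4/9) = 3*(g + 6)/(3*g + 4)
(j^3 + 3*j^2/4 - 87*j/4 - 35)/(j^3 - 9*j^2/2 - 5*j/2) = (4*j^2 + 23*j + 28)/(2*j*(2*j + 1))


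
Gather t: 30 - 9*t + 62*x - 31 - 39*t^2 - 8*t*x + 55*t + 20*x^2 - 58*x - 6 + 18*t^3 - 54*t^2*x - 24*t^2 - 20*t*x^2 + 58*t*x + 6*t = 18*t^3 + t^2*(-54*x - 63) + t*(-20*x^2 + 50*x + 52) + 20*x^2 + 4*x - 7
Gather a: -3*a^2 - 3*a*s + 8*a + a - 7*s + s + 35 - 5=-3*a^2 + a*(9 - 3*s) - 6*s + 30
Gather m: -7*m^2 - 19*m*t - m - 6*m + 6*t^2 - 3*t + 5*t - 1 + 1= -7*m^2 + m*(-19*t - 7) + 6*t^2 + 2*t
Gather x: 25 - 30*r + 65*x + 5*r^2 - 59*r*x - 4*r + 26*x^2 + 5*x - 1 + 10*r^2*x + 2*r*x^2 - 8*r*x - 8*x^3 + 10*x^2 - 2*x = 5*r^2 - 34*r - 8*x^3 + x^2*(2*r + 36) + x*(10*r^2 - 67*r + 68) + 24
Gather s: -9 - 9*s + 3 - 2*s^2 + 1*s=-2*s^2 - 8*s - 6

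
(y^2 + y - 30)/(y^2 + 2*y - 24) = (y - 5)/(y - 4)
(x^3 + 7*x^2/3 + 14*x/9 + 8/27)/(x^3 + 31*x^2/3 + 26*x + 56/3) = (x^2 + x + 2/9)/(x^2 + 9*x + 14)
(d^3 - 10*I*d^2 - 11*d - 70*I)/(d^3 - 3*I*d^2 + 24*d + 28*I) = (d - 5*I)/(d + 2*I)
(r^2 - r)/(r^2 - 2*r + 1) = r/(r - 1)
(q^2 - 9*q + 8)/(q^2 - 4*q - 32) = (q - 1)/(q + 4)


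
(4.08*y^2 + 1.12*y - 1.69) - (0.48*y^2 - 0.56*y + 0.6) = 3.6*y^2 + 1.68*y - 2.29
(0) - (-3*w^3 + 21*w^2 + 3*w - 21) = 3*w^3 - 21*w^2 - 3*w + 21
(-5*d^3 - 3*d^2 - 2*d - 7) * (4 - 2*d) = 10*d^4 - 14*d^3 - 8*d^2 + 6*d - 28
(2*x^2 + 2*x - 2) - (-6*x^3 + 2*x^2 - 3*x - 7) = 6*x^3 + 5*x + 5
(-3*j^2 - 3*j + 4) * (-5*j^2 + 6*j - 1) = 15*j^4 - 3*j^3 - 35*j^2 + 27*j - 4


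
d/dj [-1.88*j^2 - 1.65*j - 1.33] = -3.76*j - 1.65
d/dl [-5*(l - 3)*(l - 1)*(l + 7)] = -15*l^2 - 30*l + 125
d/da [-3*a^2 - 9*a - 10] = -6*a - 9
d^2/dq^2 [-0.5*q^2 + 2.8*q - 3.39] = -1.00000000000000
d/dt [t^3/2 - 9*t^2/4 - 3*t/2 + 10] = 3*t^2/2 - 9*t/2 - 3/2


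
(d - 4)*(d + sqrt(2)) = d^2 - 4*d + sqrt(2)*d - 4*sqrt(2)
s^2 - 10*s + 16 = (s - 8)*(s - 2)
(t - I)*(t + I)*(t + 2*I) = t^3 + 2*I*t^2 + t + 2*I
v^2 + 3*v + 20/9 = (v + 4/3)*(v + 5/3)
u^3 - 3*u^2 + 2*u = u*(u - 2)*(u - 1)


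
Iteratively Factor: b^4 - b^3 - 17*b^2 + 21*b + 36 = (b + 1)*(b^3 - 2*b^2 - 15*b + 36) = (b - 3)*(b + 1)*(b^2 + b - 12) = (b - 3)^2*(b + 1)*(b + 4)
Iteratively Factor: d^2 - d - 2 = (d + 1)*(d - 2)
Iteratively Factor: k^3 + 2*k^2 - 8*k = (k)*(k^2 + 2*k - 8) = k*(k + 4)*(k - 2)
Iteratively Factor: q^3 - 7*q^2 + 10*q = (q)*(q^2 - 7*q + 10) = q*(q - 5)*(q - 2)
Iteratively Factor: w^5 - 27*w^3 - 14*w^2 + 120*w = (w + 3)*(w^4 - 3*w^3 - 18*w^2 + 40*w) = (w - 2)*(w + 3)*(w^3 - w^2 - 20*w) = (w - 5)*(w - 2)*(w + 3)*(w^2 + 4*w) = (w - 5)*(w - 2)*(w + 3)*(w + 4)*(w)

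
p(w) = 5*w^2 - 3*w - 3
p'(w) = 10*w - 3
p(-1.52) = 13.11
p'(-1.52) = -18.20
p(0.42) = -3.38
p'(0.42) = 1.20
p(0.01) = -3.03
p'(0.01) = -2.90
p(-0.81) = 2.71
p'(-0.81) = -11.10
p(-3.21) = 58.15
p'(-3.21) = -35.10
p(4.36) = 78.97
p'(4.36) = 40.60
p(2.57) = 22.31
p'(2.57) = 22.70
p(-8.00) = 341.00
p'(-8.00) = -83.00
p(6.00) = 159.00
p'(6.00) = 57.00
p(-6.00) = 195.00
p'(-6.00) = -63.00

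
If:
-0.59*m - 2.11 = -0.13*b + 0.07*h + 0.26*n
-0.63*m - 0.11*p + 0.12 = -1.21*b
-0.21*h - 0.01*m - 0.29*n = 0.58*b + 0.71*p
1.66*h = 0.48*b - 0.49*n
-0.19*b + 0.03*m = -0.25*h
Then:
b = -2.46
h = -1.29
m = -4.83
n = 1.97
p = 1.66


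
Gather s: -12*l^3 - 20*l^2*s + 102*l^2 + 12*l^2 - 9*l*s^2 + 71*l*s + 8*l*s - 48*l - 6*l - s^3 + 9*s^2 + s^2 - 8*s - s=-12*l^3 + 114*l^2 - 54*l - s^3 + s^2*(10 - 9*l) + s*(-20*l^2 + 79*l - 9)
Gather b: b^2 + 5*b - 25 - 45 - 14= b^2 + 5*b - 84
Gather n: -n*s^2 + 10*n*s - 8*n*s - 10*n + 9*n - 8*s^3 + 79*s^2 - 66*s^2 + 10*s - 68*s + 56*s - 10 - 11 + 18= n*(-s^2 + 2*s - 1) - 8*s^3 + 13*s^2 - 2*s - 3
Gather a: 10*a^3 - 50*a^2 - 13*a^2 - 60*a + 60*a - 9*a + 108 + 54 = 10*a^3 - 63*a^2 - 9*a + 162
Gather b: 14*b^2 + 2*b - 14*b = 14*b^2 - 12*b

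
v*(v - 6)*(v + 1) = v^3 - 5*v^2 - 6*v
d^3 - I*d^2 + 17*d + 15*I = (d - 5*I)*(d + I)*(d + 3*I)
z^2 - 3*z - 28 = (z - 7)*(z + 4)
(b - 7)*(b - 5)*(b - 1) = b^3 - 13*b^2 + 47*b - 35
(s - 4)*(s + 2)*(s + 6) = s^3 + 4*s^2 - 20*s - 48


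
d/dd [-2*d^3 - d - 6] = -6*d^2 - 1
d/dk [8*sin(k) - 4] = 8*cos(k)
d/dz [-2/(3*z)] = 2/(3*z^2)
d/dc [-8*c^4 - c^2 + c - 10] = -32*c^3 - 2*c + 1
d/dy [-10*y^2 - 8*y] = -20*y - 8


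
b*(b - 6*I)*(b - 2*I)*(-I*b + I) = -I*b^4 - 8*b^3 + I*b^3 + 8*b^2 + 12*I*b^2 - 12*I*b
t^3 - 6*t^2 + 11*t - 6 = (t - 3)*(t - 2)*(t - 1)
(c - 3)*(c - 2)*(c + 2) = c^3 - 3*c^2 - 4*c + 12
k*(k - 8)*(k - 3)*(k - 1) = k^4 - 12*k^3 + 35*k^2 - 24*k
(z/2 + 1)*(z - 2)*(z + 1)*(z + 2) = z^4/2 + 3*z^3/2 - z^2 - 6*z - 4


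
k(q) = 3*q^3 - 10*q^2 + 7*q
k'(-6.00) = 451.00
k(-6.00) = -1050.00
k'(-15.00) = 2332.00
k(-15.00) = -12480.00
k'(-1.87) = 75.87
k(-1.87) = -67.68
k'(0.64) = -2.11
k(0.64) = 1.17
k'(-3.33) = 173.40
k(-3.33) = -244.98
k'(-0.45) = 17.82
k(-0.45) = -5.45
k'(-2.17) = 92.78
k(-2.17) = -92.93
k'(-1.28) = 47.35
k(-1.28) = -31.64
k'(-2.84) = 136.39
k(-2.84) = -169.25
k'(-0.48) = 18.67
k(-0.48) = -6.00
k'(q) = 9*q^2 - 20*q + 7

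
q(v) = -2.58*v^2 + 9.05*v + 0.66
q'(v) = 9.05 - 5.16*v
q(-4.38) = -88.47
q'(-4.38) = 31.65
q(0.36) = 3.58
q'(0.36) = 7.19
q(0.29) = 3.07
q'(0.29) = 7.55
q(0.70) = 5.73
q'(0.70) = 5.44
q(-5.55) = -129.04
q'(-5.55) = 37.69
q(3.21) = 3.13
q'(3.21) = -7.51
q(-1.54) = -19.40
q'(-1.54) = 17.00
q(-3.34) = -58.35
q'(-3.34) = 26.28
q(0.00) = 0.66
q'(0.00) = 9.05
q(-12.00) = -479.46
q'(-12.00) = 70.97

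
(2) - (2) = 0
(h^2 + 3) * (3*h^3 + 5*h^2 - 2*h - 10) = 3*h^5 + 5*h^4 + 7*h^3 + 5*h^2 - 6*h - 30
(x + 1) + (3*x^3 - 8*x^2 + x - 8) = 3*x^3 - 8*x^2 + 2*x - 7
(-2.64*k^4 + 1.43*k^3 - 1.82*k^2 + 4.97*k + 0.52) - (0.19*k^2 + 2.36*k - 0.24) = -2.64*k^4 + 1.43*k^3 - 2.01*k^2 + 2.61*k + 0.76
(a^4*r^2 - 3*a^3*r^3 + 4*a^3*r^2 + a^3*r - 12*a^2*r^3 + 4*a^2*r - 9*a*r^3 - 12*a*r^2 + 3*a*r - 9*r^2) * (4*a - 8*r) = 4*a^5*r^2 - 20*a^4*r^3 + 16*a^4*r^2 + 4*a^4*r + 24*a^3*r^4 - 80*a^3*r^3 - 8*a^3*r^2 + 16*a^3*r + 96*a^2*r^4 - 36*a^2*r^3 - 80*a^2*r^2 + 12*a^2*r + 72*a*r^4 + 96*a*r^3 - 60*a*r^2 + 72*r^3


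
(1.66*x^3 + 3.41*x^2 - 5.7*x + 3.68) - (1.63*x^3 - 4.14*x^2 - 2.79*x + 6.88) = 0.03*x^3 + 7.55*x^2 - 2.91*x - 3.2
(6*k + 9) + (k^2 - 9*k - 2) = k^2 - 3*k + 7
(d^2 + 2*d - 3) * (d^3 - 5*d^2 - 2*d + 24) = d^5 - 3*d^4 - 15*d^3 + 35*d^2 + 54*d - 72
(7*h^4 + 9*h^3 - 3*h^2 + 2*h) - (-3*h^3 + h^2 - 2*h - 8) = 7*h^4 + 12*h^3 - 4*h^2 + 4*h + 8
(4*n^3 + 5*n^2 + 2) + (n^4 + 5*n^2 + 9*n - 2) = n^4 + 4*n^3 + 10*n^2 + 9*n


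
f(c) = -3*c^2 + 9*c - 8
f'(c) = 9 - 6*c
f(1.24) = -1.45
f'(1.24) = 1.56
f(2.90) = -7.13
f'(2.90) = -8.40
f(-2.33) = -45.26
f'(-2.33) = 22.98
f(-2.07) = -39.48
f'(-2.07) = 21.42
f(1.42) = -1.27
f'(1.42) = 0.48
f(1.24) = -1.45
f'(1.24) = 1.56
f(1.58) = -1.27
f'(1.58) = -0.48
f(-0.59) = -14.35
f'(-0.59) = 12.54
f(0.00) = -8.00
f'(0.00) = 9.00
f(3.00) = -8.00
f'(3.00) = -9.00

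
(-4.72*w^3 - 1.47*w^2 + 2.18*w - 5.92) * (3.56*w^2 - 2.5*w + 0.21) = -16.8032*w^5 + 6.5668*w^4 + 10.4446*w^3 - 26.8339*w^2 + 15.2578*w - 1.2432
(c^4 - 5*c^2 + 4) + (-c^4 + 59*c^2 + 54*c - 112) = 54*c^2 + 54*c - 108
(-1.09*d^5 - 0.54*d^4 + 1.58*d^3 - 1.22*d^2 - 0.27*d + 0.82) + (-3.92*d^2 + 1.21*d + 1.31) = -1.09*d^5 - 0.54*d^4 + 1.58*d^3 - 5.14*d^2 + 0.94*d + 2.13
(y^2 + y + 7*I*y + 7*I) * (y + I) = y^3 + y^2 + 8*I*y^2 - 7*y + 8*I*y - 7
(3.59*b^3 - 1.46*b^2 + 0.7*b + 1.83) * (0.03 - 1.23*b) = -4.4157*b^4 + 1.9035*b^3 - 0.9048*b^2 - 2.2299*b + 0.0549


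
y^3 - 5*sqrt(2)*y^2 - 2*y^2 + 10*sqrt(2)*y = y*(y - 2)*(y - 5*sqrt(2))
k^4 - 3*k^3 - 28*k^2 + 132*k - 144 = (k - 4)*(k - 3)*(k - 2)*(k + 6)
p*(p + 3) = p^2 + 3*p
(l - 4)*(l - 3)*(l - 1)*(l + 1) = l^4 - 7*l^3 + 11*l^2 + 7*l - 12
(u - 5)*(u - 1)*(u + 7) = u^3 + u^2 - 37*u + 35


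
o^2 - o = o*(o - 1)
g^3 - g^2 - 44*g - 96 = (g - 8)*(g + 3)*(g + 4)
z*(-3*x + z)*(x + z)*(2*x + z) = -6*x^3*z - 7*x^2*z^2 + z^4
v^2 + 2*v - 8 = (v - 2)*(v + 4)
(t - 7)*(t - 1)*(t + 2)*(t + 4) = t^4 - 2*t^3 - 33*t^2 - 22*t + 56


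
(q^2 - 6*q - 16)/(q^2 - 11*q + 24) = (q + 2)/(q - 3)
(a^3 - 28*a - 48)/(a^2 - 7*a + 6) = (a^2 + 6*a + 8)/(a - 1)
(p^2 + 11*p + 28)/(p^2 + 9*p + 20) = (p + 7)/(p + 5)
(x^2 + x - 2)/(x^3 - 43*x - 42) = (-x^2 - x + 2)/(-x^3 + 43*x + 42)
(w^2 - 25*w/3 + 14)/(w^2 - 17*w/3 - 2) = (3*w - 7)/(3*w + 1)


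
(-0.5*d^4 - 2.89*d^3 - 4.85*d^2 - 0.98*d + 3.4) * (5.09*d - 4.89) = -2.545*d^5 - 12.2651*d^4 - 10.5544*d^3 + 18.7283*d^2 + 22.0982*d - 16.626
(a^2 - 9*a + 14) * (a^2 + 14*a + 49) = a^4 + 5*a^3 - 63*a^2 - 245*a + 686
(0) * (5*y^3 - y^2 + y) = 0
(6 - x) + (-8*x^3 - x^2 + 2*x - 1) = -8*x^3 - x^2 + x + 5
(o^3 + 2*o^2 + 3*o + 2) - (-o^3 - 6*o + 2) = 2*o^3 + 2*o^2 + 9*o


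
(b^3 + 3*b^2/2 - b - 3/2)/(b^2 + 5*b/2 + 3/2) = b - 1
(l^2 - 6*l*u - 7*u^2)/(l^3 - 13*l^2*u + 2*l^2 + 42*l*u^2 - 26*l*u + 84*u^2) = (-l - u)/(-l^2 + 6*l*u - 2*l + 12*u)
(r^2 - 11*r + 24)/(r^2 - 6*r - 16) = (r - 3)/(r + 2)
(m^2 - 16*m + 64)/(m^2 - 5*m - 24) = (m - 8)/(m + 3)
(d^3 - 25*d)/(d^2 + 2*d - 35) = d*(d + 5)/(d + 7)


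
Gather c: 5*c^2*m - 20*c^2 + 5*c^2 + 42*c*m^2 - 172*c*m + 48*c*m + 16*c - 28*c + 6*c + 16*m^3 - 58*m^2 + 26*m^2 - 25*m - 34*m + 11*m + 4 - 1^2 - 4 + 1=c^2*(5*m - 15) + c*(42*m^2 - 124*m - 6) + 16*m^3 - 32*m^2 - 48*m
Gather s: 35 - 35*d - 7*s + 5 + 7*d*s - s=-35*d + s*(7*d - 8) + 40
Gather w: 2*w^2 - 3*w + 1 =2*w^2 - 3*w + 1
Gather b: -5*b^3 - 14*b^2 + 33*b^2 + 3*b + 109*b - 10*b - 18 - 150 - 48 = -5*b^3 + 19*b^2 + 102*b - 216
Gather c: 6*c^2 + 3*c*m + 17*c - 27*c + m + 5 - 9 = 6*c^2 + c*(3*m - 10) + m - 4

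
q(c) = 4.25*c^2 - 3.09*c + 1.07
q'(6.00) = 47.91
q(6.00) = 135.53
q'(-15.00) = -130.59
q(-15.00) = 1003.67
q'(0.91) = 4.64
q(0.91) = 1.78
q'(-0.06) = -3.60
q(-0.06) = 1.27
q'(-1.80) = -18.39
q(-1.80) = 20.40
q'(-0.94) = -11.08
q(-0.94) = 7.73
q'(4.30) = 33.46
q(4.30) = 66.37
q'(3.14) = 23.60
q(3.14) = 33.27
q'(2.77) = 20.46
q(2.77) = 25.12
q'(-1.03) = -11.84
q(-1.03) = 8.76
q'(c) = 8.5*c - 3.09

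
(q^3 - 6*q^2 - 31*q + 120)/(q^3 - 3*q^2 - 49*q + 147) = (q^2 - 3*q - 40)/(q^2 - 49)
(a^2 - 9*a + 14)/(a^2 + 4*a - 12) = (a - 7)/(a + 6)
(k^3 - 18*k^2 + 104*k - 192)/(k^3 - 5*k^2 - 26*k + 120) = (k - 8)/(k + 5)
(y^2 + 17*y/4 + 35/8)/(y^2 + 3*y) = (8*y^2 + 34*y + 35)/(8*y*(y + 3))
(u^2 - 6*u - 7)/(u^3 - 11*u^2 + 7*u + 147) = (u + 1)/(u^2 - 4*u - 21)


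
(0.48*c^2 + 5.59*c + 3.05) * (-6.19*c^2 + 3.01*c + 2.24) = -2.9712*c^4 - 33.1573*c^3 - 0.978400000000004*c^2 + 21.7021*c + 6.832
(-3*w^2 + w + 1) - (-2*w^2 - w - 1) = -w^2 + 2*w + 2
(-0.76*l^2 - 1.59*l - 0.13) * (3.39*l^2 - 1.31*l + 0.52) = -2.5764*l^4 - 4.3945*l^3 + 1.247*l^2 - 0.6565*l - 0.0676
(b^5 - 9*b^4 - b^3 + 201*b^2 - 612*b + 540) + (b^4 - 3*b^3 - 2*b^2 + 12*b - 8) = b^5 - 8*b^4 - 4*b^3 + 199*b^2 - 600*b + 532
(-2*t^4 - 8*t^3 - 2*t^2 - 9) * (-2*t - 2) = 4*t^5 + 20*t^4 + 20*t^3 + 4*t^2 + 18*t + 18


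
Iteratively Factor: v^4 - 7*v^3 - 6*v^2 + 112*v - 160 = (v - 5)*(v^3 - 2*v^2 - 16*v + 32) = (v - 5)*(v + 4)*(v^2 - 6*v + 8) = (v - 5)*(v - 2)*(v + 4)*(v - 4)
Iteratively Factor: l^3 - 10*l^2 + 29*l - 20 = (l - 1)*(l^2 - 9*l + 20) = (l - 5)*(l - 1)*(l - 4)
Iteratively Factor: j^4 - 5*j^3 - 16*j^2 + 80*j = (j + 4)*(j^3 - 9*j^2 + 20*j) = (j - 4)*(j + 4)*(j^2 - 5*j) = (j - 5)*(j - 4)*(j + 4)*(j)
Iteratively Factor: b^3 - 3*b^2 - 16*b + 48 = (b + 4)*(b^2 - 7*b + 12) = (b - 3)*(b + 4)*(b - 4)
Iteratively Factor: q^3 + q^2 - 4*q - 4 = (q + 2)*(q^2 - q - 2) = (q - 2)*(q + 2)*(q + 1)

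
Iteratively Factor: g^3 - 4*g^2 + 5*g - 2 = (g - 1)*(g^2 - 3*g + 2) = (g - 2)*(g - 1)*(g - 1)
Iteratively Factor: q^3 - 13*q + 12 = (q - 1)*(q^2 + q - 12) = (q - 3)*(q - 1)*(q + 4)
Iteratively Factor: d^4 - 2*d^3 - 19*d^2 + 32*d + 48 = (d + 4)*(d^3 - 6*d^2 + 5*d + 12) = (d - 3)*(d + 4)*(d^2 - 3*d - 4) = (d - 4)*(d - 3)*(d + 4)*(d + 1)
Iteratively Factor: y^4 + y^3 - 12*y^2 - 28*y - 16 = (y + 2)*(y^3 - y^2 - 10*y - 8) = (y + 1)*(y + 2)*(y^2 - 2*y - 8) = (y - 4)*(y + 1)*(y + 2)*(y + 2)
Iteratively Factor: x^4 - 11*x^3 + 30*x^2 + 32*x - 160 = (x - 4)*(x^3 - 7*x^2 + 2*x + 40) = (x - 4)^2*(x^2 - 3*x - 10) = (x - 5)*(x - 4)^2*(x + 2)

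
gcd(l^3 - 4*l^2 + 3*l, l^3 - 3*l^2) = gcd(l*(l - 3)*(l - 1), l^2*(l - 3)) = l^2 - 3*l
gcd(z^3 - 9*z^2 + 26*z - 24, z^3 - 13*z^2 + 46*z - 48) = z^2 - 5*z + 6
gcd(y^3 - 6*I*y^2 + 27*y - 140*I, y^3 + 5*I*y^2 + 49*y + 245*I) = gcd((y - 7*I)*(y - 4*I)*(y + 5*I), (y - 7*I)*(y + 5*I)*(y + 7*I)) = y^2 - 2*I*y + 35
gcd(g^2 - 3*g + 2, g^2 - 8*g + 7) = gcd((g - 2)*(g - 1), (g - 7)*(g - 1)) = g - 1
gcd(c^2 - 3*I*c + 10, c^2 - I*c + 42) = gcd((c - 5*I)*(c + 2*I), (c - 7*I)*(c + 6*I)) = 1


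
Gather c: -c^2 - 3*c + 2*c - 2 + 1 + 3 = -c^2 - c + 2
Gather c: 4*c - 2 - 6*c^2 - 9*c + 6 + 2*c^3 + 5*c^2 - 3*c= 2*c^3 - c^2 - 8*c + 4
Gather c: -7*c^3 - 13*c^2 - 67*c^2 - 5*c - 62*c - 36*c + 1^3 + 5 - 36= -7*c^3 - 80*c^2 - 103*c - 30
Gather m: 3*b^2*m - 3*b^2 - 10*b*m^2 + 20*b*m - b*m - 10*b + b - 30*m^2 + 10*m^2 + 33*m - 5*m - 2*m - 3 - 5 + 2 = -3*b^2 - 9*b + m^2*(-10*b - 20) + m*(3*b^2 + 19*b + 26) - 6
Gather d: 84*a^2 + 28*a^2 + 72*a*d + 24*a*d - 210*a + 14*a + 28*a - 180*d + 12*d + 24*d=112*a^2 - 168*a + d*(96*a - 144)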